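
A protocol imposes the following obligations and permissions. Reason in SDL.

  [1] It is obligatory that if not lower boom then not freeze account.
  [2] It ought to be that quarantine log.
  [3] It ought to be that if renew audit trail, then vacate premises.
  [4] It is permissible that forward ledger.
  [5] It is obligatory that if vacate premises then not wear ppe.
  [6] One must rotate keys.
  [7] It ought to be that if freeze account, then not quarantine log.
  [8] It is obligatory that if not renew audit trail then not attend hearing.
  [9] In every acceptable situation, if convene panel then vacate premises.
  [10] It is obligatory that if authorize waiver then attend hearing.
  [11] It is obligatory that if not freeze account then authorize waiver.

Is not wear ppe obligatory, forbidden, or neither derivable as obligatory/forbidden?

From premise 2 we have O(quarantine_log).
Premise 7 is O(freeze_account → ¬quarantine_log); contrapositively O(quarantine_log → ¬freeze_account). Since O(quarantine_log) holds, K gives O(¬freeze_account).
Premise 11 is O(¬freeze_account → authorize_waiver); since O(¬freeze_account), deontic closure gives O(authorize_waiver).
From O(authorize_waiver) and premise 10, O(authorize_waiver → attend_hearing), we obtain O(attend_hearing).
Premise 8, O(¬renew_audit_trail → ¬attend_hearing), contraposes to O(attend_hearing → renew_audit_trail); with O(attend_hearing) we get O(renew_audit_trail).
Applying K to premise 3 (O(renew_audit_trail → vacate_premises)) and O(renew_audit_trail) yields O(vacate_premises).
With premise 5, O(vacate_premises → ¬wear_ppe), the K-axiom yields O(¬wear_ppe).
Premises 1, 4, 6, 9 do not contribute to this derivation.
Hence ¬wear_ppe is obligatory.

Obligatory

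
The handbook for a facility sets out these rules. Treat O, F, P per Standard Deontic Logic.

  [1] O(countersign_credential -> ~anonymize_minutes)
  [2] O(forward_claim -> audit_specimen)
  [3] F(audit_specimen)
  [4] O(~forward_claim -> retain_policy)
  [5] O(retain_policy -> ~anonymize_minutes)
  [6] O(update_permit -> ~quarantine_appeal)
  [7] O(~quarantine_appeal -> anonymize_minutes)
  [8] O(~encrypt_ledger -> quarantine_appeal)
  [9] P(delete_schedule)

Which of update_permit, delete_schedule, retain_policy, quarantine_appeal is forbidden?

update_permit

Premise 3 is F(audit_specimen), i.e. O(~audit_specimen).
Premise 2, O(forward_claim -> audit_specimen), contraposes to O(~audit_specimen -> ~forward_claim); with O(~audit_specimen) we get O(~forward_claim).
Premise 4 is O(~forward_claim -> retain_policy); since O(~forward_claim), deontic closure gives O(retain_policy).
With premise 5, O(retain_policy -> ~anonymize_minutes), the K-axiom yields O(~anonymize_minutes).
Premise 7, O(~quarantine_appeal -> anonymize_minutes), contraposes to O(~anonymize_minutes -> quarantine_appeal); with O(~anonymize_minutes) we get O(quarantine_appeal).
The contrapositive of premise 6 (O(update_permit -> ~quarantine_appeal)) is O(quarantine_appeal -> ~update_permit), and O(quarantine_appeal) is already established, so O(~update_permit).
So O(~update_permit) holds, i.e. update_permit is forbidden. None of the other listed options is forbidden under the premises.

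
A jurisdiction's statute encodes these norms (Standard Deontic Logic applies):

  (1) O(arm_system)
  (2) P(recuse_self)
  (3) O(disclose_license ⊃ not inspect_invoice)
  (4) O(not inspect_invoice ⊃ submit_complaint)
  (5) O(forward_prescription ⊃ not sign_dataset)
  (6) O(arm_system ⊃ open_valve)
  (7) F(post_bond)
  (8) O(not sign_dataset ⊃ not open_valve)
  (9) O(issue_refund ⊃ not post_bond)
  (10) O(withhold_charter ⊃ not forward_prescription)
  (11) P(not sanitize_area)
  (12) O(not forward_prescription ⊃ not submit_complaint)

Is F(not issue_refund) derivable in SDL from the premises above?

No

Premise 9 is O(issue_refund ⊃ not post_bond); even if O(not post_bond) held, inferring O(issue_refund) would be affirming the consequent — invalid.
No other premise forces O(issue_refund). An ideal world satisfying every premise can still have not issue_refund true, so F(not issue_refund) is not derivable.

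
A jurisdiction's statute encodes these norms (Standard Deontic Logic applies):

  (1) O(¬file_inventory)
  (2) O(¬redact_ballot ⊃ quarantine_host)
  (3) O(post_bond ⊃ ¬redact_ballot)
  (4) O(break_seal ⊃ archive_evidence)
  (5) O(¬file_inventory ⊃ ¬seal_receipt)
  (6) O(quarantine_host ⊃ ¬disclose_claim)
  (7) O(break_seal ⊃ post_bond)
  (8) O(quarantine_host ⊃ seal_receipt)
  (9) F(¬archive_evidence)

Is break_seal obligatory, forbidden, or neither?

Forbidden

From premise 1 we have O(¬file_inventory).
With premise 5, O(¬file_inventory ⊃ ¬seal_receipt), the K-axiom yields O(¬seal_receipt).
Premise 8, O(quarantine_host ⊃ seal_receipt), contraposes to O(¬seal_receipt ⊃ ¬quarantine_host); with O(¬seal_receipt) we get O(¬quarantine_host).
Premise 2, O(¬redact_ballot ⊃ quarantine_host), contraposes to O(¬quarantine_host ⊃ redact_ballot); with O(¬quarantine_host) we get O(redact_ballot).
Premise 3 is O(post_bond ⊃ ¬redact_ballot); contrapositively O(redact_ballot ⊃ ¬post_bond). Since O(redact_ballot) holds, K gives O(¬post_bond).
Premise 7 is O(break_seal ⊃ post_bond); contrapositively O(¬post_bond ⊃ ¬break_seal). Since O(¬post_bond) holds, K gives O(¬break_seal).
Premises 4, 6, 9 do not contribute to this derivation.
Thus O(¬break_seal), which is F(break_seal): break_seal is forbidden.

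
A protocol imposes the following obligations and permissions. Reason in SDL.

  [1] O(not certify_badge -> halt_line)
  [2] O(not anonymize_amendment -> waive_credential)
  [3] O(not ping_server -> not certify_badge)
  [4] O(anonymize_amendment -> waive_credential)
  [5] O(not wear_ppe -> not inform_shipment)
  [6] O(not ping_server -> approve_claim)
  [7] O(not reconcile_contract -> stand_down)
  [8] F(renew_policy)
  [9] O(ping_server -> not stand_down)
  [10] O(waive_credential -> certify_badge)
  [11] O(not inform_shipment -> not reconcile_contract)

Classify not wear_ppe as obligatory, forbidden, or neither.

Forbidden

By case analysis on not anonymize_amendment: premise 2 gives O(not anonymize_amendment -> waive_credential) and premise 4 gives O(anonymize_amendment -> waive_credential), so O(waive_credential) either way.
Premise 10 is O(waive_credential -> certify_badge); since O(waive_credential), deontic closure gives O(certify_badge).
Premise 3, O(not ping_server -> not certify_badge), contraposes to O(certify_badge -> ping_server); with O(certify_badge) we get O(ping_server).
Applying K to premise 9 (O(ping_server -> not stand_down)) and O(ping_server) yields O(not stand_down).
The contrapositive of premise 7 (O(not reconcile_contract -> stand_down)) is O(not stand_down -> reconcile_contract), and O(not stand_down) is already established, so O(reconcile_contract).
The contrapositive of premise 11 (O(not inform_shipment -> not reconcile_contract)) is O(reconcile_contract -> inform_shipment), and O(reconcile_contract) is already established, so O(inform_shipment).
Premise 5 is O(not wear_ppe -> not inform_shipment); contrapositively O(inform_shipment -> wear_ppe). Since O(inform_shipment) holds, K gives O(wear_ppe).
Premises 1, 6, 8 do not contribute to this derivation.
Thus O(wear_ppe), which is F(not wear_ppe): not wear_ppe is forbidden.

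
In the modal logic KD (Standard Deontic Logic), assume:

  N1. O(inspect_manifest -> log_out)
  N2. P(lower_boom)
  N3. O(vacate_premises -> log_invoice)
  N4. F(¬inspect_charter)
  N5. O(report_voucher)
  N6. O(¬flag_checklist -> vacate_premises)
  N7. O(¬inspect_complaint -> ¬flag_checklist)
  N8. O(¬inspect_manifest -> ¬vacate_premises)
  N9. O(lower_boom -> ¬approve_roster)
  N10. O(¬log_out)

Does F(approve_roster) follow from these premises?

Premise 9 is O(lower_boom -> ¬approve_roster), but O(lower_boom) is not derivable from the premises (the permission P(lower_boom) asserts only ¬O(¬lower_boom), not O(lower_boom)), so it does not yield O(¬approve_roster).
No other premise forces O(¬approve_roster). An ideal world satisfying every premise can still have approve_roster true, so F(approve_roster) is not derivable.

No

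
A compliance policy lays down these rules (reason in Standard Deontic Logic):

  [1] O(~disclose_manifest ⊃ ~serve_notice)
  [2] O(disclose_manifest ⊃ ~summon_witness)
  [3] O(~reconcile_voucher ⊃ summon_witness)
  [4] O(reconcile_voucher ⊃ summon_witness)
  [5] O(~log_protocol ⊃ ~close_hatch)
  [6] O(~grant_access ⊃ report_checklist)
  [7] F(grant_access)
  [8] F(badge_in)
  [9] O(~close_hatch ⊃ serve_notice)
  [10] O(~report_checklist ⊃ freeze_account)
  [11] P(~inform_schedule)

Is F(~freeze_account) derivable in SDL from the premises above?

No

Premise 10 is O(~report_checklist ⊃ freeze_account), but O(~report_checklist) is not derivable from the premises, so it does not yield O(freeze_account).
No other premise forces O(freeze_account). An ideal world satisfying every premise can still have ~freeze_account true, so F(~freeze_account) is not derivable.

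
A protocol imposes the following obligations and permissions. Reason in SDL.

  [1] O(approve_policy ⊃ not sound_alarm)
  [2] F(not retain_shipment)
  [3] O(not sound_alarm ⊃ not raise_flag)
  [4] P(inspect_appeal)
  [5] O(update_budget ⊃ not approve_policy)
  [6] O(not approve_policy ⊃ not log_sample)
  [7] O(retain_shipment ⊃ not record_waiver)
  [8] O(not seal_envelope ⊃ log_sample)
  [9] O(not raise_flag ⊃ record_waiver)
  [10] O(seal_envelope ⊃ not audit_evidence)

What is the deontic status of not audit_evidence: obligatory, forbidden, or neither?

Obligatory

F(not retain_shipment) at premise 2 means O(retain_shipment).
With premise 7, O(retain_shipment ⊃ not record_waiver), the K-axiom yields O(not record_waiver).
The contrapositive of premise 9 (O(not raise_flag ⊃ record_waiver)) is O(not record_waiver ⊃ raise_flag), and O(not record_waiver) is already established, so O(raise_flag).
Premise 3, O(not sound_alarm ⊃ not raise_flag), contraposes to O(raise_flag ⊃ sound_alarm); with O(raise_flag) we get O(sound_alarm).
Premise 1, O(approve_policy ⊃ not sound_alarm), contraposes to O(sound_alarm ⊃ not approve_policy); with O(sound_alarm) we get O(not approve_policy).
With premise 6, O(not approve_policy ⊃ not log_sample), the K-axiom yields O(not log_sample).
The contrapositive of premise 8 (O(not seal_envelope ⊃ log_sample)) is O(not log_sample ⊃ seal_envelope), and O(not log_sample) is already established, so O(seal_envelope).
Premise 10 is O(seal_envelope ⊃ not audit_evidence); since O(seal_envelope), deontic closure gives O(not audit_evidence).
Premises 4, 5 do not contribute to this derivation.
Hence not audit_evidence is obligatory.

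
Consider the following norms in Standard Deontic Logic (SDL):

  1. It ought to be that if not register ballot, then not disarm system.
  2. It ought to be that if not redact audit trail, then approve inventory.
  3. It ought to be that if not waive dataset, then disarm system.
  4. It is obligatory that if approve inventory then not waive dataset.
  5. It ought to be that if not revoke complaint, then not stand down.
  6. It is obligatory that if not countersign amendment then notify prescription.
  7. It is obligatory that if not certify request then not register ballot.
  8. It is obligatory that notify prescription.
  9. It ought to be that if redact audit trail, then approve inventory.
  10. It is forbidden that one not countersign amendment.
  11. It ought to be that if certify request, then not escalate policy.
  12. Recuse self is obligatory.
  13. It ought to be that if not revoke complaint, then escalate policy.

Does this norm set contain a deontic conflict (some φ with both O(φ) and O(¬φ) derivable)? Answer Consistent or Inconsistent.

Premise 6 is O(¬countersign_amendment → notify_prescription); even if O(notify_prescription) held, inferring O(¬countersign_amendment) would be affirming the consequent — invalid.
So O(¬countersign_amendment) is not derivable, and the apparent clash with O(countersign_amendment) does not arise.
A world satisfying every obligation exists (e.g. approve_inventory=true, certify_request=true, countersign_amendment=true, disarm_system=true, escalate_policy=false, notify_prescription=true, recuse_self=true, redact_audit_trail=false, register_ballot=true, revoke_complaint=true, stand_down=false, waive_dataset=false); no atom is both obligatory and forbidden, so the set is consistent.

Consistent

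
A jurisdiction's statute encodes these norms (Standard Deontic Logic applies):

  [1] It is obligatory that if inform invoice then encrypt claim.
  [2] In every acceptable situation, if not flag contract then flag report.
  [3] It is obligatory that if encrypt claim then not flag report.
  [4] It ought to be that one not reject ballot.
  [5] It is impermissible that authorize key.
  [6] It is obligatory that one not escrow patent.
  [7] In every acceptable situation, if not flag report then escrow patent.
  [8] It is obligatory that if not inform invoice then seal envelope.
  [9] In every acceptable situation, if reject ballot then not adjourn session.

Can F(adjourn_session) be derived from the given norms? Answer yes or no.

No

Premise 9 is O(reject_ballot → ¬adjourn_session), but O(reject_ballot) is not derivable from the premises, so it does not yield O(¬adjourn_session).
No other premise forces O(¬adjourn_session). An ideal world satisfying every premise can still have adjourn_session true, so F(adjourn_session) is not derivable.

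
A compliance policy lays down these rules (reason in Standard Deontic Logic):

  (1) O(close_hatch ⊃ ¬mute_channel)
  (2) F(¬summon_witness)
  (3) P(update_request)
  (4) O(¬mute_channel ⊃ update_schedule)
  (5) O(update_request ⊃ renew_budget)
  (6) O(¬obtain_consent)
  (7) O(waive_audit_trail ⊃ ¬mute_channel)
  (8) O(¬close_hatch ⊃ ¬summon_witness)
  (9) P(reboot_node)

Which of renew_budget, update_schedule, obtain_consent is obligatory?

Premise 2 is F(¬summon_witness), i.e. O(summon_witness).
The contrapositive of premise 8 (O(¬close_hatch ⊃ ¬summon_witness)) is O(summon_witness ⊃ close_hatch), and O(summon_witness) is already established, so O(close_hatch).
From O(close_hatch) and premise 1, O(close_hatch ⊃ ¬mute_channel), we obtain O(¬mute_channel).
With premise 4, O(¬mute_channel ⊃ update_schedule), the K-axiom yields O(update_schedule).
So O(update_schedule) holds — update_schedule is obligatory. None of the other listed options is made obligatory by any chain of premises.

update_schedule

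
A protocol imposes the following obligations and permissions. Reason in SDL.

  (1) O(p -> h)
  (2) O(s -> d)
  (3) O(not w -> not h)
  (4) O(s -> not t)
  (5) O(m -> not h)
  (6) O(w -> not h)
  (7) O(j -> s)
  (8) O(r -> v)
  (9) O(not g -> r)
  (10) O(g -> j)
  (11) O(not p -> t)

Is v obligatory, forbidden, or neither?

Premises 6 and 3 cover both cases: O(w -> not h) and O(not w -> not h). Since w ∨ not w is a tautology, O(not h) follows.
Premise 1, O(p -> h), contraposes to O(not h -> not p); with O(not h) we get O(not p).
From O(not p) and premise 11, O(not p -> t), we obtain O(t).
The contrapositive of premise 4 (O(s -> not t)) is O(t -> not s), and O(t) is already established, so O(not s).
Premise 7, O(j -> s), contraposes to O(not s -> not j); with O(not s) we get O(not j).
Premise 10, O(g -> j), contraposes to O(not j -> not g); with O(not j) we get O(not g).
Applying K to premise 9 (O(not g -> r)) and O(not g) yields O(r).
With premise 8, O(r -> v), the K-axiom yields O(v).
Premises 2, 5 do not contribute to this derivation.
Hence v is obligatory.

Obligatory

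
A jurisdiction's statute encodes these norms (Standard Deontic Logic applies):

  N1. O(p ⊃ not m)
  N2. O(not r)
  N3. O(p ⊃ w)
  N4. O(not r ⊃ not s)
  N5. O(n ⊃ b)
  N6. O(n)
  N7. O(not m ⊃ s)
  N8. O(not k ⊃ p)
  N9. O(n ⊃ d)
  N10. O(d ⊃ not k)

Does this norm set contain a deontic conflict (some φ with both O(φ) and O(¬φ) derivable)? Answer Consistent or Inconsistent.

Inconsistent

From premise 2 we have O(not r).
Premise 4 is O(not r ⊃ not s); since O(not r), deontic closure gives O(not s).
Premise 7 is O(not m ⊃ s); contrapositively O(not s ⊃ m). Since O(not s) holds, K gives O(m).
Premise 1, O(p ⊃ not m), contraposes to O(m ⊃ not p); with O(m) we get O(not p).
Premise 8 is O(not k ⊃ p); contrapositively O(not p ⊃ k). Since O(not p) holds, K gives O(k).
Premise 10 is O(d ⊃ not k); contrapositively O(k ⊃ not d). Since O(k) holds, K gives O(not d).
Premise 9 is O(n ⊃ d); contrapositively O(not d ⊃ not n). Since O(not d) holds, K gives O(not n).
Yet premise 6 states O(n).
We now have both O(not n) and O(n) — n is simultaneously obligatory and forbidden, violating the D-axiom.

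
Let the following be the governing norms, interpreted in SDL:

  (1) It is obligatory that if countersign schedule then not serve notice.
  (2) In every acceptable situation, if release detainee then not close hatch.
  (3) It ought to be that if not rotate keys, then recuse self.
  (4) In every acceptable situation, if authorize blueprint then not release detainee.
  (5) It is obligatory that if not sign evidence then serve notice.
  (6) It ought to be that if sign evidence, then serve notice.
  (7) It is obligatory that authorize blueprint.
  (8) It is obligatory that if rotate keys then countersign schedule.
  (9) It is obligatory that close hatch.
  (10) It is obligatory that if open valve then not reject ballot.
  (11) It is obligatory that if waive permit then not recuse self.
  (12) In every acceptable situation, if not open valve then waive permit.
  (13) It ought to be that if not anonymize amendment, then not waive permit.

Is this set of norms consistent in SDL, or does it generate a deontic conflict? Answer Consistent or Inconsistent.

Premise 2 is O(release_detainee → ¬close_hatch), but O(release_detainee) is not derivable from the premises, so it does not yield O(¬close_hatch).
So O(¬close_hatch) is not derivable, and the apparent clash with O(close_hatch) does not arise.
A world satisfying every obligation exists (e.g. anonymize_amendment=false, authorize_blueprint=true, close_hatch=true, countersign_schedule=false, open_valve=true, recuse_self=true, reject_ballot=false, release_detainee=false, rotate_keys=false, serve_notice=true, sign_evidence=false, waive_permit=false); no atom is both obligatory and forbidden, so the set is consistent.

Consistent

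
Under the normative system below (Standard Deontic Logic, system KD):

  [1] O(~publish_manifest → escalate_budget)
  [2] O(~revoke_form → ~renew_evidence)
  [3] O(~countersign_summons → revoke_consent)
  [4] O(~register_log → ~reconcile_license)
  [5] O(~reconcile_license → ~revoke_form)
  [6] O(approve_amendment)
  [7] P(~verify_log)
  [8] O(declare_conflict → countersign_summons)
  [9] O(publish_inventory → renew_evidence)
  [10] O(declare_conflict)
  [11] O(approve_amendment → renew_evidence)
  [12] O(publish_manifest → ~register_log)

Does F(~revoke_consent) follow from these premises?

No

Premise 3 is O(~countersign_summons → revoke_consent), but O(~countersign_summons) is not derivable from the premises, so it does not yield O(revoke_consent).
No other premise forces O(revoke_consent). An ideal world satisfying every premise can still have ~revoke_consent true, so F(~revoke_consent) is not derivable.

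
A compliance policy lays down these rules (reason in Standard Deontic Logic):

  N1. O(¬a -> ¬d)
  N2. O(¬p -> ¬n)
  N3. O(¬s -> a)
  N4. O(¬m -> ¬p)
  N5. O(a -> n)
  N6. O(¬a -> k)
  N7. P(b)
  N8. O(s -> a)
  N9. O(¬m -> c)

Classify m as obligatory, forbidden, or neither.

By case analysis on s: premise 8 gives O(s -> a) and premise 3 gives O(¬s -> a), so O(a) either way.
With premise 5, O(a -> n), the K-axiom yields O(n).
Premise 2, O(¬p -> ¬n), contraposes to O(n -> p); with O(n) we get O(p).
Premise 4 is O(¬m -> ¬p); contrapositively O(p -> m). Since O(p) holds, K gives O(m).
Premises 1, 6, 7, 9 do not contribute to this derivation.
Hence m is obligatory.

Obligatory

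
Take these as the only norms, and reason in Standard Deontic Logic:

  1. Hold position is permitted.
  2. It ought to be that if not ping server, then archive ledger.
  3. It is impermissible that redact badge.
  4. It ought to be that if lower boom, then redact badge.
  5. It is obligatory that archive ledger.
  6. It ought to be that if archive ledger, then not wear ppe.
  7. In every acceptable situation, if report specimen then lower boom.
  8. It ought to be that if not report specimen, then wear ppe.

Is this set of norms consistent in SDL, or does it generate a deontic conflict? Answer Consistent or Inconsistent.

Inconsistent

Premise 5 states O(archive_ledger) outright.
With premise 6, O(archive_ledger → ¬wear_ppe), the K-axiom yields O(¬wear_ppe).
Premise 8 is O(¬report_specimen → wear_ppe); contrapositively O(¬wear_ppe → report_specimen). Since O(¬wear_ppe) holds, K gives O(report_specimen).
Premise 7 is O(report_specimen → lower_boom); since O(report_specimen), deontic closure gives O(lower_boom).
From O(lower_boom) and premise 4, O(lower_boom → redact_badge), we obtain O(redact_badge).
However, F(redact_badge) at premise 3 amounts to O(¬redact_badge).
We now have both O(redact_badge) and O(¬redact_badge) — redact_badge is simultaneously obligatory and forbidden, violating the D-axiom.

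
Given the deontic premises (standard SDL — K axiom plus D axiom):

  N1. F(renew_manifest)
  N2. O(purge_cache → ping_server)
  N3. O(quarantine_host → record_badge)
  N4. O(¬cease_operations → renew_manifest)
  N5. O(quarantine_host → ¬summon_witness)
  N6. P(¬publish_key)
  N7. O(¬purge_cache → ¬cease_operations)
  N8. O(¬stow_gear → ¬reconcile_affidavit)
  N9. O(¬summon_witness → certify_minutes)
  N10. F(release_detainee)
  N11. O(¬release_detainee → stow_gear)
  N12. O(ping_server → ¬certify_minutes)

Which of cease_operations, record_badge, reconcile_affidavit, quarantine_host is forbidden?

F(renew_manifest) at premise 1 means O(¬renew_manifest).
Premise 4, O(¬cease_operations → renew_manifest), contraposes to O(¬renew_manifest → cease_operations); with O(¬renew_manifest) we get O(cease_operations).
Premise 7, O(¬purge_cache → ¬cease_operations), contraposes to O(cease_operations → purge_cache); with O(cease_operations) we get O(purge_cache).
With premise 2, O(purge_cache → ping_server), the K-axiom yields O(ping_server).
Premise 12 is O(ping_server → ¬certify_minutes); since O(ping_server), deontic closure gives O(¬certify_minutes).
The contrapositive of premise 9 (O(¬summon_witness → certify_minutes)) is O(¬certify_minutes → summon_witness), and O(¬certify_minutes) is already established, so O(summon_witness).
The contrapositive of premise 5 (O(quarantine_host → ¬summon_witness)) is O(summon_witness → ¬quarantine_host), and O(summon_witness) is already established, so O(¬quarantine_host).
So O(¬quarantine_host) holds, i.e. quarantine_host is forbidden. None of the other listed options is forbidden under the premises.

quarantine_host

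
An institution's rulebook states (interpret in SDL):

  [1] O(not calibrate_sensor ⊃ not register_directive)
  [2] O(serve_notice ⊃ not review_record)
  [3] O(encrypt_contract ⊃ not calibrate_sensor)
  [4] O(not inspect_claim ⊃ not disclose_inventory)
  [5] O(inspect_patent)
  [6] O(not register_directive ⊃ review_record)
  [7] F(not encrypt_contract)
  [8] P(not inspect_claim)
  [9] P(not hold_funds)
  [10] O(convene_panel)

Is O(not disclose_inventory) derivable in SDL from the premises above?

Premise 4 is O(not inspect_claim ⊃ not disclose_inventory), but O(not inspect_claim) is not derivable from the premises (the permission P(not inspect_claim) asserts only not O(inspect_claim), not O(not inspect_claim)), so it does not yield O(not disclose_inventory).
No other premise forces O(not disclose_inventory). An ideal world satisfying every premise can still have not disclose_inventory false, so O(not disclose_inventory) is not derivable.

No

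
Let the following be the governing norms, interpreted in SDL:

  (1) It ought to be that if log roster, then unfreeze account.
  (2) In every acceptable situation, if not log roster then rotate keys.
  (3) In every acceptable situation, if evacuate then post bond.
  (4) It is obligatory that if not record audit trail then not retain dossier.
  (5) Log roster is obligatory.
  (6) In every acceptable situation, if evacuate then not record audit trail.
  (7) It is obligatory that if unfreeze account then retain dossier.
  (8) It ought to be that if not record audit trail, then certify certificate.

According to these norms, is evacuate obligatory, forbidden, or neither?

Premise 5 states O(log_roster) outright.
With premise 1, O(log_roster → unfreeze_account), the K-axiom yields O(unfreeze_account).
Premise 7 is O(unfreeze_account → retain_dossier); since O(unfreeze_account), deontic closure gives O(retain_dossier).
Premise 4, O(¬record_audit_trail → ¬retain_dossier), contraposes to O(retain_dossier → record_audit_trail); with O(retain_dossier) we get O(record_audit_trail).
Premise 6, O(evacuate → ¬record_audit_trail), contraposes to O(record_audit_trail → ¬evacuate); with O(record_audit_trail) we get O(¬evacuate).
Premises 2, 3, 8 do not contribute to this derivation.
Thus O(¬evacuate), which is F(evacuate): evacuate is forbidden.

Forbidden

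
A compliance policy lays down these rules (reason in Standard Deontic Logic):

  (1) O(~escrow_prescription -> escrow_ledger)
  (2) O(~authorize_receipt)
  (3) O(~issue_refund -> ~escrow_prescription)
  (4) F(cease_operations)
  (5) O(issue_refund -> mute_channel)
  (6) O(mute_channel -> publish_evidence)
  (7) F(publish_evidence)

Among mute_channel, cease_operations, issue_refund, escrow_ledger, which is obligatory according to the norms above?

escrow_ledger

Premise 7, F(publish_evidence), is equivalent to O(~publish_evidence).
Premise 6 is O(mute_channel -> publish_evidence); contrapositively O(~publish_evidence -> ~mute_channel). Since O(~publish_evidence) holds, K gives O(~mute_channel).
Premise 5 is O(issue_refund -> mute_channel); contrapositively O(~mute_channel -> ~issue_refund). Since O(~mute_channel) holds, K gives O(~issue_refund).
From O(~issue_refund) and premise 3, O(~issue_refund -> ~escrow_prescription), we obtain O(~escrow_prescription).
Premise 1 is O(~escrow_prescription -> escrow_ledger); since O(~escrow_prescription), deontic closure gives O(escrow_ledger).
So O(escrow_ledger) holds — escrow_ledger is obligatory. None of the other listed options is made obligatory by any chain of premises.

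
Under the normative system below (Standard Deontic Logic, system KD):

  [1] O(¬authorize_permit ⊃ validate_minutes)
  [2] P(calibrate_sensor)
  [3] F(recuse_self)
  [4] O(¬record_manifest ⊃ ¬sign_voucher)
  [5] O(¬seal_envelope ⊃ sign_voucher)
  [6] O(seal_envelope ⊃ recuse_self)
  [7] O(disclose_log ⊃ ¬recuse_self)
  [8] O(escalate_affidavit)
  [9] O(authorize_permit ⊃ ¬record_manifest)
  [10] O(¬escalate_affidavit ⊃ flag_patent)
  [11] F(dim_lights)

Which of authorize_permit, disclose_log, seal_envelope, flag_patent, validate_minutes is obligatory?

Premise 3 is F(recuse_self), i.e. O(¬recuse_self).
The contrapositive of premise 6 (O(seal_envelope ⊃ recuse_self)) is O(¬recuse_self ⊃ ¬seal_envelope), and O(¬recuse_self) is already established, so O(¬seal_envelope).
Applying K to premise 5 (O(¬seal_envelope ⊃ sign_voucher)) and O(¬seal_envelope) yields O(sign_voucher).
The contrapositive of premise 4 (O(¬record_manifest ⊃ ¬sign_voucher)) is O(sign_voucher ⊃ record_manifest), and O(sign_voucher) is already established, so O(record_manifest).
The contrapositive of premise 9 (O(authorize_permit ⊃ ¬record_manifest)) is O(record_manifest ⊃ ¬authorize_permit), and O(record_manifest) is already established, so O(¬authorize_permit).
Premise 1 is O(¬authorize_permit ⊃ validate_minutes); since O(¬authorize_permit), deontic closure gives O(validate_minutes).
So O(validate_minutes) holds — validate_minutes is obligatory. None of the other listed options is made obligatory by any chain of premises.

validate_minutes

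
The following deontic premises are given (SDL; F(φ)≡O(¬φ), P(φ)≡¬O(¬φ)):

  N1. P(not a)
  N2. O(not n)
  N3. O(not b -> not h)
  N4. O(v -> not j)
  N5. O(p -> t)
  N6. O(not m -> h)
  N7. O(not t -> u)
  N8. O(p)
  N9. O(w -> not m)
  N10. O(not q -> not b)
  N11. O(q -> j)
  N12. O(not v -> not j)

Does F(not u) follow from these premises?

No

Premise 7 is O(not t -> u), but O(not t) is not derivable from the premises, so it does not yield O(u).
No other premise forces O(u). An ideal world satisfying every premise can still have not u true, so F(not u) is not derivable.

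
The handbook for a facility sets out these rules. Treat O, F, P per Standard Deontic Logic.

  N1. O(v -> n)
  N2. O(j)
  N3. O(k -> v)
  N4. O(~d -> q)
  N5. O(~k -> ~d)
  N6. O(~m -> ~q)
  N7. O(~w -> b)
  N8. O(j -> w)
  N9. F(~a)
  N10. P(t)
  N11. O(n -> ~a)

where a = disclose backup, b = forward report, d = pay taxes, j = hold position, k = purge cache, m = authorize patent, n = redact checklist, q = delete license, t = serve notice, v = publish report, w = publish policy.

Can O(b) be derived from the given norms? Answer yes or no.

Premise 7 is O(~w -> b), but O(~w) is not derivable from the premises, so it does not yield O(b).
No other premise forces O(b). An ideal world satisfying every premise can still have b false, so O(b) is not derivable.

No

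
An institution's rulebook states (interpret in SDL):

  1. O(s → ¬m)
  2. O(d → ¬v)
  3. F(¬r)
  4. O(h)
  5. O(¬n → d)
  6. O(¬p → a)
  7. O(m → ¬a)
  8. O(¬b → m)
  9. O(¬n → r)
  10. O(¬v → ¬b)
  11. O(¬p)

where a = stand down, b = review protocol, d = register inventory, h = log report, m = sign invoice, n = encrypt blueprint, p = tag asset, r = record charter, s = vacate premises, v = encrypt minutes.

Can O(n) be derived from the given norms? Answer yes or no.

Premise 11 gives O(¬p).
Premise 6 is O(¬p → a); since O(¬p), deontic closure gives O(a).
Premise 7, O(m → ¬a), contraposes to O(a → ¬m); with O(a) we get O(¬m).
Premise 8, O(¬b → m), contraposes to O(¬m → b); with O(¬m) we get O(b).
Premise 10, O(¬v → ¬b), contraposes to O(b → v); with O(b) we get O(v).
Premise 2, O(d → ¬v), contraposes to O(v → ¬d); with O(v) we get O(¬d).
Premise 5, O(¬n → d), contraposes to O(¬d → n); with O(¬d) we get O(n).
Premises 1, 3, 4, 9 do not contribute to this derivation.
So O(n) follows.

Yes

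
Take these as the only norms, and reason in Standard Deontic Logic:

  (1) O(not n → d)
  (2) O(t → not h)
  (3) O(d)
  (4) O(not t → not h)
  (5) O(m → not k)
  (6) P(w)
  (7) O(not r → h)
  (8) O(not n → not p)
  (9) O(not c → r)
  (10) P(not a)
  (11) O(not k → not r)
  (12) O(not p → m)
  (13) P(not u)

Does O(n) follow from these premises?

By case analysis on not t: premise 4 gives O(not t → not h) and premise 2 gives O(t → not h), so O(not h) either way.
Premise 7, O(not r → h), contraposes to O(not h → r); with O(not h) we get O(r).
Premise 11 is O(not k → not r); contrapositively O(r → k). Since O(r) holds, K gives O(k).
Premise 5, O(m → not k), contraposes to O(k → not m); with O(k) we get O(not m).
Premise 12 is O(not p → m); contrapositively O(not m → p). Since O(not m) holds, K gives O(p).
Premise 8, O(not n → not p), contraposes to O(p → n); with O(p) we get O(n).
Premises 1, 3, 6, 9, 10, 13 do not contribute to this derivation.
So O(n) follows.

Yes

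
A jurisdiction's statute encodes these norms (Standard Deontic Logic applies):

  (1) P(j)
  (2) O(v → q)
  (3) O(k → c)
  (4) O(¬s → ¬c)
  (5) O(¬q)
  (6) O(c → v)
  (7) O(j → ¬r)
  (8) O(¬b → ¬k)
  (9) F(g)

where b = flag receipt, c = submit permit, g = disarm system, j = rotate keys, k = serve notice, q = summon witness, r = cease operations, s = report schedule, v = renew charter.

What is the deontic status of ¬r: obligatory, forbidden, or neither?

Premise 7 is O(j → ¬r), but O(j) is not derivable from the premises (the permission P(j) asserts only ¬O(¬j), not O(j)), so it does not yield O(¬r).
No premise or chain of K-axiom applications forces O(¬r), and none forces O(r). So ¬r is neither obligatory nor forbidden under these norms.

Neither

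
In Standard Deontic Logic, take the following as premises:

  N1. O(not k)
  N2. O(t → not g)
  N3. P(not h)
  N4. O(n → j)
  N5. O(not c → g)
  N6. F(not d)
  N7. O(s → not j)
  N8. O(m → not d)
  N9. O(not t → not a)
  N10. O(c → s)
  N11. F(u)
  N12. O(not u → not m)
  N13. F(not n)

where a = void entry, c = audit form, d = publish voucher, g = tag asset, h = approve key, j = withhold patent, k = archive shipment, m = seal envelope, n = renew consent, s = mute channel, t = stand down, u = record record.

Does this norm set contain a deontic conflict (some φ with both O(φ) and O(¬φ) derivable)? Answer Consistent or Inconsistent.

Premise 8 is O(m → not d), but O(m) is not derivable from the premises, so it does not yield O(not d).
So O(not d) is not derivable, and the apparent clash with O(d) does not arise.
A world satisfying every obligation exists (e.g. a=false, c=false, d=true, g=true, h=false, j=true, k=false, m=false, n=true, s=false, t=false, u=false); no atom is both obligatory and forbidden, so the set is consistent.

Consistent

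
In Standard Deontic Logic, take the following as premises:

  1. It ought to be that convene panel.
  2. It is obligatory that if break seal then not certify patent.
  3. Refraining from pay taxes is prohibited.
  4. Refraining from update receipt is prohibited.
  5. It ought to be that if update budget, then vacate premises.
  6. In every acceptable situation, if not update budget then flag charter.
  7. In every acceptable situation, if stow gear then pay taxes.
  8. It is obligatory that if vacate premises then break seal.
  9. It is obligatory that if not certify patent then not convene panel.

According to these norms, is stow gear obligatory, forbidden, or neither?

Neither

Premise 7 is O(stow_gear → pay_taxes); even if O(pay_taxes) held, inferring O(stow_gear) would be affirming the consequent — invalid.
No premise or chain of K-axiom applications forces O(stow_gear), and none forces O(¬stow_gear). So stow_gear is neither obligatory nor forbidden under these norms.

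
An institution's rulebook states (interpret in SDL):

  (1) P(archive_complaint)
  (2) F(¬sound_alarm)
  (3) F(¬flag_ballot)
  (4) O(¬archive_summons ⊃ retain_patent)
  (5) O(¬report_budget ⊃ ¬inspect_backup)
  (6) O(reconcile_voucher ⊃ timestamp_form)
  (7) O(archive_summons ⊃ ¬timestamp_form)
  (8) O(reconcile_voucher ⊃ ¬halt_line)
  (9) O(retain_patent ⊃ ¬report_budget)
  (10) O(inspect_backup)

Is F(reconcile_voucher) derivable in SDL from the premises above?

From premise 10 we have O(inspect_backup).
The contrapositive of premise 5 (O(¬report_budget ⊃ ¬inspect_backup)) is O(inspect_backup ⊃ report_budget), and O(inspect_backup) is already established, so O(report_budget).
The contrapositive of premise 9 (O(retain_patent ⊃ ¬report_budget)) is O(report_budget ⊃ ¬retain_patent), and O(report_budget) is already established, so O(¬retain_patent).
Premise 4 is O(¬archive_summons ⊃ retain_patent); contrapositively O(¬retain_patent ⊃ archive_summons). Since O(¬retain_patent) holds, K gives O(archive_summons).
With premise 7, O(archive_summons ⊃ ¬timestamp_form), the K-axiom yields O(¬timestamp_form).
Premise 6, O(reconcile_voucher ⊃ timestamp_form), contraposes to O(¬timestamp_form ⊃ ¬reconcile_voucher); with O(¬timestamp_form) we get O(¬reconcile_voucher).
Premises 1, 2, 3, 8 do not contribute to this derivation.
So O(¬reconcile_voucher) holds, i.e. F(reconcile_voucher). The claim follows.

Yes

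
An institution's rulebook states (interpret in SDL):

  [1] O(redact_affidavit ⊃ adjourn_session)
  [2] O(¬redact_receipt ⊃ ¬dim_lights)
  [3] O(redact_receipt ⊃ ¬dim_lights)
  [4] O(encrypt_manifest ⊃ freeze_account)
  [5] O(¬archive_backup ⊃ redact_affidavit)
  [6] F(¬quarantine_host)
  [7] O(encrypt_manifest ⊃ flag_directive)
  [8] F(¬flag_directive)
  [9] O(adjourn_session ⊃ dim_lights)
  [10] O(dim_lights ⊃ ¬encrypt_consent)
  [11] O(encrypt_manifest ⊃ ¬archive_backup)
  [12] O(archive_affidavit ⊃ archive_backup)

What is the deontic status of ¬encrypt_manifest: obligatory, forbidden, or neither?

Obligatory

Premises 2 and 3 are O(¬redact_receipt ⊃ ¬dim_lights) and O(redact_receipt ⊃ ¬dim_lights); every ideal world satisfies ¬redact_receipt or redact_receipt, so in either case ¬dim_lights holds — hence O(¬dim_lights).
Premise 9 is O(adjourn_session ⊃ dim_lights); contrapositively O(¬dim_lights ⊃ ¬adjourn_session). Since O(¬dim_lights) holds, K gives O(¬adjourn_session).
Premise 1, O(redact_affidavit ⊃ adjourn_session), contraposes to O(¬adjourn_session ⊃ ¬redact_affidavit); with O(¬adjourn_session) we get O(¬redact_affidavit).
Premise 5 is O(¬archive_backup ⊃ redact_affidavit); contrapositively O(¬redact_affidavit ⊃ archive_backup). Since O(¬redact_affidavit) holds, K gives O(archive_backup).
Premise 11, O(encrypt_manifest ⊃ ¬archive_backup), contraposes to O(archive_backup ⊃ ¬encrypt_manifest); with O(archive_backup) we get O(¬encrypt_manifest).
Premises 4, 6, 7, 8, 10, 12 do not contribute to this derivation.
Hence ¬encrypt_manifest is obligatory.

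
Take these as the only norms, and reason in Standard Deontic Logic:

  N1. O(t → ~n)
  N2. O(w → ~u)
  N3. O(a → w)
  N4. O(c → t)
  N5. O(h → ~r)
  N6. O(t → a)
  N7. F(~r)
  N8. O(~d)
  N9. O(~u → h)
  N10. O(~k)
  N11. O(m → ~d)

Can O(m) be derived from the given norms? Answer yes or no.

No

Premise 11 is O(m → ~d); even if O(~d) held, inferring O(m) would be affirming the consequent — invalid.
No other premise forces O(m). An ideal world satisfying every premise can still have m false, so O(m) is not derivable.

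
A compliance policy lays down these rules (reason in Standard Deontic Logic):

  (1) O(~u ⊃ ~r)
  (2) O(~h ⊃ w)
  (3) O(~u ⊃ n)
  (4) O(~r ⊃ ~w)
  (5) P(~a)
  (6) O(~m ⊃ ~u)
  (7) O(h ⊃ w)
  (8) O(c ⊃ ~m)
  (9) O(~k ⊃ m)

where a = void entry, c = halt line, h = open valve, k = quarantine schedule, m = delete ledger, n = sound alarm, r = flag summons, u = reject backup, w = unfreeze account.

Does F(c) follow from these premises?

Premises 7 and 2 are O(h ⊃ w) and O(~h ⊃ w); every ideal world satisfies h or ~h, so in either case w holds — hence O(w).
The contrapositive of premise 4 (O(~r ⊃ ~w)) is O(w ⊃ r), and O(w) is already established, so O(r).
The contrapositive of premise 1 (O(~u ⊃ ~r)) is O(r ⊃ u), and O(r) is already established, so O(u).
The contrapositive of premise 6 (O(~m ⊃ ~u)) is O(u ⊃ m), and O(u) is already established, so O(m).
Premise 8 is O(c ⊃ ~m); contrapositively O(m ⊃ ~c). Since O(m) holds, K gives O(~c).
Premises 3, 5, 9 do not contribute to this derivation.
So O(~c) holds, i.e. F(c). The claim follows.

Yes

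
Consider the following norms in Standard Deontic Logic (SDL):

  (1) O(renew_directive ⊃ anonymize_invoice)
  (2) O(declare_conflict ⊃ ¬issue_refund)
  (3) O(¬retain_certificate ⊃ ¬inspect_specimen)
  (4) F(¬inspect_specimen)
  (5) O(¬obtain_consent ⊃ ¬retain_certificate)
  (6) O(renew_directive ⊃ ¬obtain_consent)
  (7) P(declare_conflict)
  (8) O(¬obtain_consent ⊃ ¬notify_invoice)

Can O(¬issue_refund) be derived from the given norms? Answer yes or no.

No

Premise 2 is O(declare_conflict ⊃ ¬issue_refund), but O(declare_conflict) is not derivable from the premises (the permission P(declare_conflict) asserts only ¬O(¬declare_conflict), not O(declare_conflict)), so it does not yield O(¬issue_refund).
No other premise forces O(¬issue_refund). An ideal world satisfying every premise can still have ¬issue_refund false, so O(¬issue_refund) is not derivable.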